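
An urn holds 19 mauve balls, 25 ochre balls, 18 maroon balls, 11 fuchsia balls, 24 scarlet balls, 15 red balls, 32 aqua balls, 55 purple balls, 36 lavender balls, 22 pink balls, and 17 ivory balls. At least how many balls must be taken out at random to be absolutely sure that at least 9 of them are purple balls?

In the worst case for collecting purple balls, every non-purple ball comes out first.
There are 19 + 25 + 18 + 11 + 24 + 15 + 32 + 36 + 22 + 17 = 219 non-purple balls altogether.
After those, each further ball must be purple, so 219 + 9 = 228 draws guarantee 9 purple balls.

228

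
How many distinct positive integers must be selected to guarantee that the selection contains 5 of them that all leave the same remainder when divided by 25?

The 25 residue classes mod 25 are the pigeonholes.
With 100 integers one could put 4 in each residue class and have no class reach 5.
The 101st integer pushes some class to 5, so 25·4 + 1 = 101.

101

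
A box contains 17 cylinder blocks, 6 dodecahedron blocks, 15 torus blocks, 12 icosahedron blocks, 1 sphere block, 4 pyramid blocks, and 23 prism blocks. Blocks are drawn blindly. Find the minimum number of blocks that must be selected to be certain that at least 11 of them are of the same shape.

52

An adversary could hand out at most 10 blocks per shape (dodecahedron, sphere, pyramid run out sooner): 10 + 6 + 10 + 10 + 1 + 4 + 10 = 51 blocks and still no shape has 11.
By pigeonhole, one more block lands in a shape already at 10, so 52 draws are enough and 51 are not.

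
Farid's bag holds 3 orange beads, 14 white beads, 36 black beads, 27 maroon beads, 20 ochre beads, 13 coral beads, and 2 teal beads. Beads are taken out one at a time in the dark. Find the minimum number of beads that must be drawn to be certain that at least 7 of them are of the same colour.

36

An adversary could hand out at most 6 beads per colour (orange, teal run out sooner): 3 + 6 + 6 + 6 + 6 + 6 + 2 = 35 beads and still no colour has 7.
One more bead lands in a colour already at 6, so 36 draws are enough and 35 are not.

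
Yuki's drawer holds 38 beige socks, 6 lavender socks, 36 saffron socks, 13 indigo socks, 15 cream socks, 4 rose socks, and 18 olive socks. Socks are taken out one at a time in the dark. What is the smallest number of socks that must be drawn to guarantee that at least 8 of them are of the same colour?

46

Put each drawn sock into a box by colour. The largest draw with every box below 8 takes min(count, 7) from each colour; colours with fewer than 7 contribute all they have.
Σ min(cᵢ, 7) = 7 + 6 + 7 + 7 + 7 + 4 + 7 = 45.
Draw number 45 + 1 = 46 must push one box to 8.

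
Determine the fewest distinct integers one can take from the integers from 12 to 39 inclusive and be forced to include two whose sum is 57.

18

A set avoiding the sum 57 can contain at most one of each pair {x, 57−x}, plus the 6 elements whose complement lies outside the range.
The integers 12, …, 28 (17 of them) are such a set: any two sum to at least 12+13 = 25 and at most 27+28 = 55 < 57.
Any 18th integer completes one of the 11 pairs, so 18 choices force a sum of 57.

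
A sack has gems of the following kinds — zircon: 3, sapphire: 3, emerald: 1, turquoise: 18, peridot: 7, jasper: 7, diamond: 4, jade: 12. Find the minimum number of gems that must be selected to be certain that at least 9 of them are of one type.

42

An adversary could hand out at most 8 gems per type (6 types run out sooner): 3 + 3 + 1 + 8 + 7 + 7 + 4 + 8 = 41 gems and still no type has 9.
One more gem lands in a type already at 8, so 42 draws are enough and 41 are not.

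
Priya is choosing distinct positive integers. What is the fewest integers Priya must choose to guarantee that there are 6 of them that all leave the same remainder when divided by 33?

The 33 residue classes mod 33 are the pigeonholes.
With 165 integers one could put 5 in each residue class and have no class reach 6.
The 166th integer pushes some class to 6, so 33·5 + 1 = 166.

166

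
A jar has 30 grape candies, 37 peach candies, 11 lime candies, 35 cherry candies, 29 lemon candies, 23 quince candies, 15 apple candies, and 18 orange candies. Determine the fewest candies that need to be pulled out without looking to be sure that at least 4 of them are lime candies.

191

In the worst case for collecting lime candies, every non-lime candy comes out first.
There are 30 + 37 + 35 + 29 + 23 + 15 + 18 = 187 non-lime candies altogether.
After those, each further candy must be lime, so 187 + 4 = 191 draws guarantee 4 lime candies.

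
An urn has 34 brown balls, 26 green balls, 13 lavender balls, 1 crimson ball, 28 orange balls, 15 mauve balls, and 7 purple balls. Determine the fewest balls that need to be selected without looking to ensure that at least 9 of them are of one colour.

49

Put each drawn ball into a box by colour. The largest draw with every box below 9 takes min(count, 8) from each colour; colours with fewer than 8 contribute all they have.
Σ min(cᵢ, 8) = 8 + 8 + 8 + 1 + 8 + 8 + 7 = 48.
Draw number 48 + 1 = 49 must push one box to 9.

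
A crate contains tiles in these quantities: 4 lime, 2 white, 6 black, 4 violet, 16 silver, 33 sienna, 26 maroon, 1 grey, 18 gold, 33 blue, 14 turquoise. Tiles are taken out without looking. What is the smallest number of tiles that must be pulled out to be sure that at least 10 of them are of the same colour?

72

Pigeonhole: put each drawn tile into a box by colour. The largest draw with every box below 10 takes min(count, 9) from each colour; colours with fewer than 9 contribute all they have.
Σ min(cᵢ, 9) = 4 + 2 + 6 + 4 + 9 + 9 + 9 + 1 + 9 + 9 + 9 = 71.
Draw number 71 + 1 = 72 must push one box to 10.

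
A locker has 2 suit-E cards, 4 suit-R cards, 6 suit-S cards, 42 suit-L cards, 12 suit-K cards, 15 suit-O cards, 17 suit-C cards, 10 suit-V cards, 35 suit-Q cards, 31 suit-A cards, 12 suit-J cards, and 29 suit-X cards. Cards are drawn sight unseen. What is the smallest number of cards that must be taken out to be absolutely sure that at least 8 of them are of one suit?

76

An adversary could hand out at most 7 cards per suit (suit-E, suit-R, suit-S run out sooner): 2 + 4 + 6 + 7 + 7 + 7 + 7 + 7 + 7 + 7 + 7 + 7 = 75 cards and still no suit has 8.
Pigeonhole: one more card lands in a suit already at 7, so 76 draws are enough and 75 are not.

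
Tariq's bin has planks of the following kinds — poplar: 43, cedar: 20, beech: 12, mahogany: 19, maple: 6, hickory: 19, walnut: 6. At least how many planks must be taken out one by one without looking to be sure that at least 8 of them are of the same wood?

48

The 7 woods are the holes; the planks drawn are the pigeons.
To avoid 8 of any one wood, the worst case takes at most 7 of each wood, or every plank of a wood that has fewer than 7.
That gives 7 + 7 + 7 + 7 + 6 + 7 + 6 = 47 planks with no wood reaching 8.
The next plank forces some wood to 8, so 47 + 1 = 48.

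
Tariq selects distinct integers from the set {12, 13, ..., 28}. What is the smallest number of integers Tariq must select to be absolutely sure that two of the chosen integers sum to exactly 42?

11

Two chosen integers sum to 42 exactly when both halves of some pair {x, 42−x} with 14 ≤ x ≤ 42−x ≤ 28 are chosen — 7 such pairs.
The remaining 3 elements (those with no distinct partner in range) can never complete a 42-sum, so the worst case takes all of them and one from each pair: 3 + 7 = 10.
By pigeonhole, the 11th integer has to be the second member of some pair, so 10 + 1 = 11.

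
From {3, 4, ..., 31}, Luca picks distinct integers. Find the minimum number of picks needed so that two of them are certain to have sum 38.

Group the elements by complementary pair {x, 38−x}: {7,31}, {8,30}, {9,29}, …, giving 12 two-element pairs, the single value 19 (it cannot pair with itself since the integers are distinct), and 4 integers whose partner 38−x falls outside [3,31].
Treating each of those 17 groups as a pigeonhole, one can pick one integer per group — 17 integers — with no two summing to 38.
The 18th integer lands in an occupied pair, forcing a sum of 38.

18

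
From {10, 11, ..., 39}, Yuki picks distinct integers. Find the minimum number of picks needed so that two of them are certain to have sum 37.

22

A set avoiding the sum 37 can contain at most one of each pair {x, 37−x}, plus the 12 elements whose complement lies outside the range.
The integers 19, …, 39 (21 of them) are such a set: any two sum to at least 19+20 = 39 > 37.
Any 22nd integer completes one of the 9 pairs, so 22 choices force a sum of 37.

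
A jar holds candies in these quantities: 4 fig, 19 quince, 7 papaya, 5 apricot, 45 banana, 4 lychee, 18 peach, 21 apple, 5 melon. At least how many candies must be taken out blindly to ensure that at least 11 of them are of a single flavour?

The 9 flavours are the holes; the candies drawn are the pigeons.
To avoid 11 of any one flavour, the worst case takes at most 10 of each flavour, or every candy of a flavour that has fewer than 10.
That gives 4 + 10 + 7 + 5 + 10 + 4 + 10 + 10 + 5 = 65 candies with no flavour reaching 11.
The next candy forces some flavour to 11, so 65 + 1 = 66.

66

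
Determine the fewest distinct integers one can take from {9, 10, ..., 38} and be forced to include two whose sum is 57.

21

A set avoiding the sum 57 can contain at most one of each pair {x, 57−x}, plus the 10 elements whose complement lies outside the range.
The integers 9, …, 28 (20 of them) are such a set: any two sum to at least 9+10 = 19 and at most 27+28 = 55 < 57.
Pigeonhole: any 21st integer completes one of the 10 pairs, so 21 choices force a sum of 57.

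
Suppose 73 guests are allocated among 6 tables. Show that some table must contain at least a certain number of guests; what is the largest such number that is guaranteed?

13

The 6 tables are the holes and the 73 guests are the pigeons.
If every table held at most 12 guests, the total would be at most 6 × 12 = 72, which is less than 73.
So some table holds at least ⌈73/6⌉ = 13 guests.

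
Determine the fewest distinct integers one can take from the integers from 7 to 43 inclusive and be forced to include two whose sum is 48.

21

Two chosen integers sum to 48 exactly when both halves of some pair {x, 48−x} with 7 ≤ x ≤ 48−x ≤ 41 are chosen — 17 such pairs.
The remaining 3 elements (those with no distinct partner in range) can never complete a 48-sum, so the worst case takes all of them and one from each pair: 3 + 17 = 20.
By pigeonhole, the 21st integer has to be the second member of some pair, so 20 + 1 = 21.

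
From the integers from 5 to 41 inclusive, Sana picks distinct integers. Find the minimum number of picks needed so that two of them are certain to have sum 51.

A set avoiding the sum 51 can contain at most one of each pair {x, 51−x}, plus the 5 elements whose complement lies outside the range.
The integers 5, …, 25 (21 of them) are such a set: any two sum to at least 5+6 = 11 and at most 24+25 = 49 < 51.
Any 22nd integer completes one of the 16 pairs, so 22 choices force a sum of 51.

22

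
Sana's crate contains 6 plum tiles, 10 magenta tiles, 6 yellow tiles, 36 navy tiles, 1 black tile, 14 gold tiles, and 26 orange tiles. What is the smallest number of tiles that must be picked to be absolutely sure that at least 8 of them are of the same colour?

42

Pigeonhole: the 7 colours are the holes; the tiles drawn are the pigeons.
To avoid 8 of any one colour, the worst case takes at most 7 of each colour, or every tile of a colour that has fewer than 7.
That gives 6 + 7 + 6 + 7 + 1 + 7 + 7 = 41 tiles with no colour reaching 8.
The next tile forces some colour to 8, so 41 + 1 = 42.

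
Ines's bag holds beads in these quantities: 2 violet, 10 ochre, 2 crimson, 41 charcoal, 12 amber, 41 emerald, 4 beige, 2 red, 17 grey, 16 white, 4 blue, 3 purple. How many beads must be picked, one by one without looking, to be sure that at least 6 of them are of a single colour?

48

The 12 colours are the holes; the beads drawn are the pigeons.
To avoid 6 of any one colour, the worst case takes at most 5 of each colour, or every bead of a colour that has fewer than 5.
That gives 2 + 5 + 2 + 5 + 5 + 5 + 4 + 2 + 5 + 5 + 4 + 3 = 47 beads with no colour reaching 6.
The next bead forces some colour to 6, so 47 + 1 = 48.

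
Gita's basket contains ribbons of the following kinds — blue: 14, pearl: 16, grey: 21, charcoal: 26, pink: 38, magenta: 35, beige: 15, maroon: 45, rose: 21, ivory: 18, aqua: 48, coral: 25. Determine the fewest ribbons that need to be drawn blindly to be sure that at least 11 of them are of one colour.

The 12 colours are the holes; the ribbons drawn are the pigeons.
To avoid 11 of any one colour, the worst case takes at most 10 of each colour.
That gives 10 + 10 + 10 + 10 + 10 + 10 + 10 + 10 + 10 + 10 + 10 + 10 = 120 ribbons with no colour reaching 11.
The next ribbon forces some colour to 11, so 120 + 1 = 121.

121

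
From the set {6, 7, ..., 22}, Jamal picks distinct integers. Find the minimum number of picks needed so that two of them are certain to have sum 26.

11

Group the elements by complementary pair {x, 26−x}: {6,20}, {7,19}, {8,18}, …, giving 7 two-element pairs; the single value 13 (it cannot pair with itself since the integers are distinct); and 2 integers whose partner 26−x falls outside [6,22].
Pigeonhole: treating each of those 10 groups as a pigeonhole, one can pick one integer per group — 10 integers — with no two summing to 26.
The 11th integer lands in an occupied pair, forcing a sum of 26.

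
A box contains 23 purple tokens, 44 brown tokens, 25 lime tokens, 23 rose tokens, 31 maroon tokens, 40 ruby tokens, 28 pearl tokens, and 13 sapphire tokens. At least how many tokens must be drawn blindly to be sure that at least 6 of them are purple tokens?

In the worst case for collecting purple tokens, every non-purple token comes out first.
There are 44 + 25 + 23 + 31 + 40 + 28 + 13 = 204 non-purple tokens altogether.
After those, each further token must be purple, so 204 + 6 = 210 draws guarantee 6 purple tokens.

210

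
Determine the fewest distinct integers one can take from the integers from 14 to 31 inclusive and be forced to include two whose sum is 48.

A set avoiding the sum 48 can contain at most one of each pair {x, 48−x}, plus the 4 elements whose complement lies outside the range or equal to its own complement.
The integers 14, …, 24 (11 of them) are such a set: any two sum to at least 14+15 = 29 and at most 23+24 = 47 < 48.
By the pigeonhole principle, any 12th integer completes one of the 7 pairs, so 12 choices force a sum of 48.

12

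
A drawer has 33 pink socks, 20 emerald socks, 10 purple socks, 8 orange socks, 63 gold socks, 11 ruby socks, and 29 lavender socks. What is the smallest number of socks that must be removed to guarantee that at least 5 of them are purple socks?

169

In the worst case for collecting purple socks, every non-purple sock comes out first.
There are 33 + 20 + 8 + 63 + 11 + 29 = 164 non-purple socks altogether.
After those, each further sock must be purple, so 164 + 5 = 169 draws guarantee 5 purple socks.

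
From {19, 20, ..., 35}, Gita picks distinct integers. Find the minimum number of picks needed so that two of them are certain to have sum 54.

10

A set avoiding the sum 54 can contain at most one of each pair {x, 54−x}, plus the 1 element equal to its own complement.
The integers 27, …, 35 (9 of them) are such a set: any two sum to at least 27+28 = 55 > 54.
Pigeonhole: any 10th integer completes one of the 8 pairs, so 10 choices force a sum of 54.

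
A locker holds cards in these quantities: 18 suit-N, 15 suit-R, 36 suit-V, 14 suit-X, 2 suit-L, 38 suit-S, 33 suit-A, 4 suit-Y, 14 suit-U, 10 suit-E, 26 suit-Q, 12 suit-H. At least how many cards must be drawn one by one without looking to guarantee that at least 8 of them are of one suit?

77

An adversary could hand out at most 7 cards per suit (suit-L, suit-Y run out sooner): 7 + 7 + 7 + 7 + 2 + 7 + 7 + 4 + 7 + 7 + 7 + 7 = 76 cards and still no suit has 8.
Pigeonhole: one more card lands in a suit already at 7, so 77 draws are enough and 76 are not.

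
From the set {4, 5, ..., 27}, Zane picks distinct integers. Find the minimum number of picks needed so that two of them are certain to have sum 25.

16

A set avoiding the sum 25 can contain at most one of each pair {x, 25−x}, plus the 6 elements whose complement lies outside the range.
The integers 13, …, 27 (15 of them) are such a set: any two sum to at least 13+14 = 27 > 25.
By pigeonhole, any 16th integer completes one of the 9 pairs, so 16 choices force a sum of 25.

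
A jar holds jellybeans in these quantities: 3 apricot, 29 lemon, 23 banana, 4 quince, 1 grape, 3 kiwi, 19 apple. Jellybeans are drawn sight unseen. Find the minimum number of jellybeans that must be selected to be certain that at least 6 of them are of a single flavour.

By pigeonhole, put each drawn jellybean into a box by flavour. The largest draw with every box below 6 takes min(count, 5) from each flavour; flavours with fewer than 5 contribute all they have.
Σ min(cᵢ, 5) = 3 + 5 + 5 + 4 + 1 + 3 + 5 = 26.
Draw number 26 + 1 = 27 must push one box to 6.

27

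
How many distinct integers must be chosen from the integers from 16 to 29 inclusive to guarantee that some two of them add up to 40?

Two chosen integers sum to 40 exactly when both halves of some pair {x, 40−x} with 16 ≤ x ≤ 40−x ≤ 24 are chosen — 4 such pairs.
The remaining 6 elements (those with no distinct partner in range) can never complete a 40-sum, so the worst case takes all of them and one from each pair: 6 + 4 = 10.
Pigeonhole: the 11th integer has to be the second member of some pair, so 10 + 1 = 11.

11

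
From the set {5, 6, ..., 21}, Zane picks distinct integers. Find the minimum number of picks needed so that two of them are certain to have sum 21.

Group the elements by complementary pair {x, 21−x}: {5,16}, {6,15}, {7,14}, …, giving 6 two-element pairs and 5 integers whose partner 21−x falls outside [5,21].
By the pigeonhole principle, treating each of those 11 groups as a pigeonhole, one can pick one integer per group — 11 integers — with no two summing to 21.
The 12th integer lands in an occupied pair, forcing a sum of 21.

12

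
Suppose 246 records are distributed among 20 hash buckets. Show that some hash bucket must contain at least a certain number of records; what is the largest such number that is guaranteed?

The 20 hash buckets are the holes and the 246 records are the pigeons.
If every hash bucket held at most 12 records, the total would be at most 20 × 12 = 240, which is less than 246.
So some hash bucket holds at least ⌈246/20⌉ = 13 records.

13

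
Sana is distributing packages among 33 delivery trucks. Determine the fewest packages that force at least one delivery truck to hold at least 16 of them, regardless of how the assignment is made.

496

With 495 packages one could put exactly 15 in each of the 33 delivery trucks, and no delivery truck would reach 16.
By pigeonhole, one more package must land in a delivery truck that already has 15, giving it 16.
So 33 × 15 + 1 = 496 packages are required.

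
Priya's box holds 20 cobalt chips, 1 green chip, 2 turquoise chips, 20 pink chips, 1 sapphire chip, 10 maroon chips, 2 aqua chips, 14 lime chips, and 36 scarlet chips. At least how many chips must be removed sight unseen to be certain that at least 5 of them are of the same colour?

27

Put each drawn chip into a box by colour. The largest draw with every box below 5 takes min(count, 4) from each colour; colours with fewer than 4 contribute all they have.
Σ min(cᵢ, 4) = 4 + 1 + 2 + 4 + 1 + 4 + 2 + 4 + 4 = 26.
Draw number 26 + 1 = 27 must push one box to 5.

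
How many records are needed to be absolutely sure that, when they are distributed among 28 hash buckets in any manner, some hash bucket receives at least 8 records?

With 196 records one could put exactly 7 in each of the 28 hash buckets, and no hash bucket would reach 8.
Pigeonhole: one more record must land in a hash bucket that already has 7, giving it 8.
So 28 × 7 + 1 = 197 records are required.

197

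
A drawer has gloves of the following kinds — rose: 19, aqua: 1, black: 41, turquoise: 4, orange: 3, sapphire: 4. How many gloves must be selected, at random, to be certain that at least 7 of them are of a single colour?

25

By the pigeonhole principle, the 6 colours are the holes; the gloves drawn are the pigeons.
To avoid 7 of any one colour, the worst case takes at most 6 of each colour, or every glove of a colour that has fewer than 6.
That gives 6 + 1 + 6 + 4 + 3 + 4 = 24 gloves with no colour reaching 7.
The next glove forces some colour to 7, so 24 + 1 = 25.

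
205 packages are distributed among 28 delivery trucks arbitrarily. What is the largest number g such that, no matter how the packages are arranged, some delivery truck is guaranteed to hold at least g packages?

By pigeonhole, the 28 delivery trucks are the holes and the 205 packages are the pigeons.
If every delivery truck held at most 7 packages, the total would be at most 28 × 7 = 196, which is less than 205.
So some delivery truck holds at least ⌈205/28⌉ = 8 packages.

8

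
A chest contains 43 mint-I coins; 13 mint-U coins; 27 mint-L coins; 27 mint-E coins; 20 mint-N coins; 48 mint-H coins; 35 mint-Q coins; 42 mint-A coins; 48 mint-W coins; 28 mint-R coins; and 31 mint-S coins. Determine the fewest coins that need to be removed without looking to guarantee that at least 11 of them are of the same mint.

111

Pigeonhole: the 11 mints are the holes; the coins drawn are the pigeons.
To avoid 11 of any one mint, the worst case takes at most 10 of each mint.
That gives 10 + 10 + 10 + 10 + 10 + 10 + 10 + 10 + 10 + 10 + 10 = 110 coins with no mint reaching 11.
The next coin forces some mint to 11, so 110 + 1 = 111.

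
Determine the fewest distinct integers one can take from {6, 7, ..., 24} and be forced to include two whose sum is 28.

12

Group the elements by complementary pair {x, 28−x}: {6,22}, {7,21}, {8,20}, …, giving 8 two-element pairs, the single value 14 (it cannot pair with itself since the integers are distinct), and 2 integers whose partner 28−x falls outside [6,24].
By pigeonhole, treating each of those 11 groups as a pigeonhole, one can pick one integer per group — 11 integers — with no two summing to 28.
The 12th integer lands in an occupied pair, forcing a sum of 28.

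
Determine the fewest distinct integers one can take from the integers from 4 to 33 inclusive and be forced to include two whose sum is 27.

A set avoiding the sum 27 can contain at most one of each pair {x, 27−x}, plus the 10 elements whose complement lies outside the range.
The integers 14, …, 33 (20 of them) are such a set: any two sum to at least 14+15 = 29 > 27.
Any 21st integer completes one of the 10 pairs, so 21 choices force a sum of 27.

21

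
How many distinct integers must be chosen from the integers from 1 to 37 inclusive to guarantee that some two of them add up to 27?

A set avoiding the sum 27 can contain at most one of each pair {x, 27−x}, plus the 11 elements whose complement lies outside the range.
The integers 14, …, 37 (24 of them) are such a set: any two sum to at least 14+15 = 29 > 27.
Any 25th integer completes one of the 13 pairs, so 25 choices force a sum of 27.

25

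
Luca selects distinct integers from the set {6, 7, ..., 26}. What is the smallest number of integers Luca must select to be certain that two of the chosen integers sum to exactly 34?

13

Two chosen integers sum to 34 exactly when both halves of some pair {x, 34−x} with 8 ≤ x ≤ 34−x ≤ 26 are chosen — 9 such pairs.
The remaining 3 elements (those with no distinct partner in range) can never complete a 34-sum, so the worst case takes all of them and one from each pair: 3 + 9 = 12.
The 13th integer has to be the second member of some pair, so 12 + 1 = 13.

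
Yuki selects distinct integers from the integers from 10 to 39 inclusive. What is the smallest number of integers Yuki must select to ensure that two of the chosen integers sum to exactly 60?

22

A set avoiding the sum 60 can contain at most one of each pair {x, 60−x}, plus the 12 elements whose complement lies outside the range or equal to its own complement.
The integers 10, …, 30 (21 of them) are such a set: any two sum to at least 10+11 = 21 and at most 29+30 = 59 < 60.
Any 22nd integer completes one of the 9 pairs, so 22 choices force a sum of 60.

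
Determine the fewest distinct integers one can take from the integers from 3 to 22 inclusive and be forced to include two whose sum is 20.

Group the elements by complementary pair {x, 20−x}: {3,17}, {4,16}, {5,15}, …, giving 7 two-element pairs, the single value 10 (it cannot pair with itself since the integers are distinct), and 5 integers whose partner 20−x falls outside [3,22].
By pigeonhole, treating each of those 13 groups as a pigeonhole, one can pick one integer per group — 13 integers — with no two summing to 20.
The 14th integer lands in an occupied pair, forcing a sum of 20.

14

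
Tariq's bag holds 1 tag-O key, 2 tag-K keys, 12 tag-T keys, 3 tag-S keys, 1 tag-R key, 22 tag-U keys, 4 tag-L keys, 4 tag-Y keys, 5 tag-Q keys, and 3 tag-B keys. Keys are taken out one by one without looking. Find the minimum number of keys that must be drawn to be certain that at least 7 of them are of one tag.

An adversary could hand out at most 6 keys per tag (8 tags run out sooner): 1 + 2 + 6 + 3 + 1 + 6 + 4 + 4 + 5 + 3 = 35 keys and still no tag has 7.
One more key lands in a tag already at 6, so 36 draws are enough and 35 are not.

36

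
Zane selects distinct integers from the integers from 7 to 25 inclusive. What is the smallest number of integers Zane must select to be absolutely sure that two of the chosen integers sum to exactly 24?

15

Group the elements by complementary pair {x, 24−x}: {7,17}, {8,16}, {9,15}, …, giving 5 two-element pairs; the single value 12 (it cannot pair with itself since the integers are distinct); and 8 integers whose partner 24−x falls outside [7,25].
Pigeonhole: treating each of those 14 groups as a pigeonhole, one can pick one integer per group — 14 integers — with no two summing to 24.
The 15th integer lands in an occupied pair, forcing a sum of 24.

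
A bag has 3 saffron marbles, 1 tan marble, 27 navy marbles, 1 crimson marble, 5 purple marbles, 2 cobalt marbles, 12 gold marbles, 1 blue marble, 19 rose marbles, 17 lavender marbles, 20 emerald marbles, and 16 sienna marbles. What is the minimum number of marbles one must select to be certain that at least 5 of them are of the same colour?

37

Pigeonhole: the 12 colours are the holes; the marbles drawn are the pigeons.
To avoid 5 of any one colour, the worst case takes at most 4 of each colour, or every marble of a colour that has fewer than 4.
That gives 3 + 1 + 4 + 1 + 4 + 2 + 4 + 1 + 4 + 4 + 4 + 4 = 36 marbles with no colour reaching 5.
The next marble forces some colour to 5, so 36 + 1 = 37.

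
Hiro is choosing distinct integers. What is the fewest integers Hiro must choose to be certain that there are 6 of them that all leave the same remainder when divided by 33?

The 33 residue classes mod 33 are the pigeonholes.
With 165 integers one could put 5 in each residue class and have no class reach 6.
The 166th integer pushes some class to 6, so 33·5 + 1 = 166.

166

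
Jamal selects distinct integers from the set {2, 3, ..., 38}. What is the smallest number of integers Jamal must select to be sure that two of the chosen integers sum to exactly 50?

25

Two chosen integers sum to 50 exactly when both halves of some pair {x, 50−x} with 12 ≤ x ≤ 50−x ≤ 38 are chosen — 13 such pairs.
The remaining 11 elements (those with no distinct partner in range) can never complete a 50-sum, so the worst case takes all of them and one from each pair: 11 + 13 = 24.
Pigeonhole: the 25th integer has to be the second member of some pair, so 24 + 1 = 25.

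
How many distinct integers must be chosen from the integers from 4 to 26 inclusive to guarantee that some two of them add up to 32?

A set avoiding the sum 32 can contain at most one of each pair {x, 32−x}, plus the 3 elements whose complement lies outside the range or equal to its own complement.
The integers 4, …, 16 (13 of them) are such a set: any two sum to at least 4+5 = 9 and at most 15+16 = 31 < 32.
Any 14th integer completes one of the 10 pairs, so 14 choices force a sum of 32.

14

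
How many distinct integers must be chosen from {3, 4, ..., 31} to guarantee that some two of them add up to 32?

17

A set avoiding the sum 32 can contain at most one of each pair {x, 32−x}, plus the 3 elements whose complement lies outside the range or equal to its own complement.
The integers 16, …, 31 (16 of them) are such a set: any two sum to at least 16+17 = 33 > 32.
Any 17th integer completes one of the 13 pairs, so 17 choices force a sum of 32.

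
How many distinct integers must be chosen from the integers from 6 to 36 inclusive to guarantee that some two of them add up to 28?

Group the elements by complementary pair {x, 28−x}: {6,22}, {7,21}, {8,20}, …, giving 8 two-element pairs, the single value 14 (it cannot pair with itself since the integers are distinct), and 14 integers whose partner 28−x falls outside [6,36].
Treating each of those 23 groups as a pigeonhole, one can pick one integer per group — 23 integers — with no two summing to 28.
The 24th integer lands in an occupied pair, forcing a sum of 28.

24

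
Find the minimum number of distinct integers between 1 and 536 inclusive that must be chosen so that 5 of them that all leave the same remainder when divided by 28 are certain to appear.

113

By the pigeonhole principle, the 28 residue classes mod 28 are the pigeonholes.
With 112 integers one could put 4 in each residue class and have no class reach 5.
The 113th integer pushes some class to 5, so 28·4 + 1 = 113.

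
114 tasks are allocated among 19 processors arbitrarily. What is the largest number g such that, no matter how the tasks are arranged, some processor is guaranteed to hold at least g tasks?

6

By pigeonhole, the 19 processors are the holes and the 114 tasks are the pigeons.
If every processor held at most 5 tasks, the total would be at most 19 × 5 = 95, which is less than 114.
So some processor holds at least ⌈114/19⌉ = 6 tasks.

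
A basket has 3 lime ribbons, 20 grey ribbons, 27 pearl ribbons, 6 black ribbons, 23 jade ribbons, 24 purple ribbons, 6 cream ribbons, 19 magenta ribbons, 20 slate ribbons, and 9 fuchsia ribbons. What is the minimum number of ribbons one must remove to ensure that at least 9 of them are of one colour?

72

Put each drawn ribbon into a box by colour. The largest draw with every box below 9 takes min(count, 8) from each colour; colours with fewer than 8 contribute all they have.
Σ min(cᵢ, 8) = 3 + 8 + 8 + 6 + 8 + 8 + 6 + 8 + 8 + 8 = 71.
Draw number 71 + 1 = 72 must push one box to 9.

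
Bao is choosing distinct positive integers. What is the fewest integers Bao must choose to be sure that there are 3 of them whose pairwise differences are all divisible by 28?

57

Integers whose pairwise differences are multiples of 28 are exactly those sharing a remainder mod 28. By pigeonhole, the 28 residue classes mod 28 are the pigeonholes.
With 56 integers one could put 2 in each residue class and have no class reach 3.
The 57th integer pushes some class to 3, so 28·2 + 1 = 57.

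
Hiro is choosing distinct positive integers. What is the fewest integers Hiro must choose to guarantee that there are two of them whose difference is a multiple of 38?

Integers whose pairwise differences are multiples of 38 are exactly those sharing a remainder mod 38. Pigeonhole: the 38 residue classes mod 38 are the pigeonholes.
With 38 integers one could put 1 in each residue class and have no class reach 2.
The 39th integer pushes some class to 2, so 38·1 + 1 = 39.

39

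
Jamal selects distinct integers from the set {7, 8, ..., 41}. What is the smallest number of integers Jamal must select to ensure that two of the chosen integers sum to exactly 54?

Two chosen integers sum to 54 exactly when both halves of some pair {x, 54−x} with 13 ≤ x ≤ 54−x ≤ 41 are chosen — 14 such pairs.
The remaining 7 elements (those with no distinct partner in range) can never complete a 54-sum, so the worst case takes all of them and one from each pair: 7 + 14 = 21.
By pigeonhole, the 22nd integer has to be the second member of some pair, so 21 + 1 = 22.

22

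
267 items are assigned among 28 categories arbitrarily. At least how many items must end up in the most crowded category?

The 28 categories are the holes and the 267 items are the pigeons.
If every category held at most 9 items, the total would be at most 28 × 9 = 252, which is less than 267.
So some category holds at least ⌈267/28⌉ = 10 items.

10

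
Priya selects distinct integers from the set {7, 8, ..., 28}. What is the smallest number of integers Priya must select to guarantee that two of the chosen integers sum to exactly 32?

Two chosen integers sum to 32 exactly when both halves of some pair {x, 32−x} with 7 ≤ x ≤ 32−x ≤ 25 are chosen — 9 such pairs.
The remaining 4 elements (those with no distinct partner in range) can never complete a 32-sum, so the worst case takes all of them and one from each pair: 4 + 9 = 13.
By the pigeonhole principle, the 14th integer has to be the second member of some pair, so 13 + 1 = 14.

14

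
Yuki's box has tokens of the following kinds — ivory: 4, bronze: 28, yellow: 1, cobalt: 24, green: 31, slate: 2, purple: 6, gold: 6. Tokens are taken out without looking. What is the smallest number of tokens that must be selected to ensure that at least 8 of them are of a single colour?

An adversary could hand out at most 7 tokens per colour (5 colours run out sooner): 4 + 7 + 1 + 7 + 7 + 2 + 6 + 6 = 40 tokens and still no colour has 8.
By the pigeonhole principle, one more token lands in a colour already at 7, so 41 draws are enough and 40 are not.

41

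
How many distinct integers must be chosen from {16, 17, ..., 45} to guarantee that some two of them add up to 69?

20

Group the elements by complementary pair {x, 69−x}: {24,45}, {25,44}, {26,43}, …, giving 11 two-element pairs and 8 integers whose partner 69−x falls outside [16,45].
By pigeonhole, treating each of those 19 groups as a pigeonhole, one can pick one integer per group — 19 integers — with no two summing to 69.
The 20th integer lands in an occupied pair, forcing a sum of 69.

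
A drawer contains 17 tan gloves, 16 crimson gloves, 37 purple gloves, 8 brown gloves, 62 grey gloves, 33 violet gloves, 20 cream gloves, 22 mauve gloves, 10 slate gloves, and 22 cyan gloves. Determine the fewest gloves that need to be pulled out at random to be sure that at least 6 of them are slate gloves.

243

In the worst case for collecting slate gloves, every non-slate glove comes out first.
There are 17 + 16 + 37 + 8 + 62 + 33 + 20 + 22 + 22 = 237 non-slate gloves altogether.
After those, each further glove must be slate, so 237 + 6 = 243 draws guarantee 6 slate gloves.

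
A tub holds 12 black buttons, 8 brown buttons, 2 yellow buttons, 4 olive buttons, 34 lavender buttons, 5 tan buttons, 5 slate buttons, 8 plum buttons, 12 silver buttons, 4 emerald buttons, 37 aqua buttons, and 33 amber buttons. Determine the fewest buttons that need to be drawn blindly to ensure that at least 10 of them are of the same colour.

82

An adversary could hand out at most 9 buttons per colour (7 colours run out sooner): 9 + 8 + 2 + 4 + 9 + 5 + 5 + 8 + 9 + 4 + 9 + 9 = 81 buttons and still no colour has 10.
One more button lands in a colour already at 9, so 82 draws are enough and 81 are not.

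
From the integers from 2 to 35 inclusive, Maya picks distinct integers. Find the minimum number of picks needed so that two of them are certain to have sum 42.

A set avoiding the sum 42 can contain at most one of each pair {x, 42−x}, plus the 6 elements whose complement lies outside the range or equal to its own complement.
The integers 2, …, 21 (20 of them) are such a set: any two sum to at least 2+3 = 5 and at most 20+21 = 41 < 42.
Pigeonhole: any 21st integer completes one of the 14 pairs, so 21 choices force a sum of 42.

21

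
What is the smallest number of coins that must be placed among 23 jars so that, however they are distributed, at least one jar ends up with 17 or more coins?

369

With 368 coins one could put exactly 16 in each of the 23 jars, and no jar would reach 17.
By the pigeonhole principle, one more coin must land in a jar that already has 16, giving it 17.
So 23 × 16 + 1 = 369 coins are required.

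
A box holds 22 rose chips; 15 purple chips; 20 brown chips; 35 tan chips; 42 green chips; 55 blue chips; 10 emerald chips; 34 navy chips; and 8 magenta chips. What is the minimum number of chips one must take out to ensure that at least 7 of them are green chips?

206

In the worst case for collecting green chips, every non-green chip comes out first.
There are 22 + 15 + 20 + 35 + 55 + 10 + 34 + 8 = 199 non-green chips altogether.
After those, each further chip must be green, so 199 + 7 = 206 draws guarantee 7 green chips.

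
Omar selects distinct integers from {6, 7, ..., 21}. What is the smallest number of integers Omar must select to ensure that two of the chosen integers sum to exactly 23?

A set avoiding the sum 23 can contain at most one of each pair {x, 23−x}, plus the 4 elements whose complement lies outside the range.
The integers 12, …, 21 (10 of them) are such a set: any two sum to at least 12+13 = 25 > 23.
By pigeonhole, any 11th integer completes one of the 6 pairs, so 11 choices force a sum of 23.

11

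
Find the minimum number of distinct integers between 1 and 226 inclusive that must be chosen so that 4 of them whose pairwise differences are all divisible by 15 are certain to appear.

Integers whose pairwise differences are multiples of 15 are exactly those sharing a remainder mod 15. By pigeonhole, the 15 residue classes mod 15 are the pigeonholes.
With 45 integers one could put 3 in each residue class and have no class reach 4.
The 46th integer pushes some class to 4, so 15·3 + 1 = 46.

46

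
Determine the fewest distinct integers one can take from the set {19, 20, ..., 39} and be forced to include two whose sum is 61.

Two chosen integers sum to 61 exactly when both halves of some pair {x, 61−x} with 22 ≤ x ≤ 61−x ≤ 39 are chosen — 9 such pairs.
The remaining 3 elements (those with no distinct partner in range) can never complete a 61-sum, so the worst case takes all of them and one from each pair: 3 + 9 = 12.
By pigeonhole, the 13th integer has to be the second member of some pair, so 12 + 1 = 13.

13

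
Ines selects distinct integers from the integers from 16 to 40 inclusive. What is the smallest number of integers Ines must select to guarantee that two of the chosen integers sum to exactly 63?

17

Group the elements by complementary pair {x, 63−x}: {23,40}, {24,39}, {25,38}, …, giving 9 two-element pairs and 7 integers whose partner 63−x falls outside [16,40].
Treating each of those 16 groups as a pigeonhole, one can pick one integer per group — 16 integers — with no two summing to 63.
The 17th integer lands in an occupied pair, forcing a sum of 63.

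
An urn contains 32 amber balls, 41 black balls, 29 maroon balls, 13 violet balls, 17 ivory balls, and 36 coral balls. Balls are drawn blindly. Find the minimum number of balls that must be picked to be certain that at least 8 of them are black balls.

In the worst case for collecting black balls, every non-black ball comes out first.
There are 32 + 29 + 13 + 17 + 36 = 127 non-black balls altogether.
After those, each further ball must be black, so 127 + 8 = 135 draws guarantee 8 black balls.

135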